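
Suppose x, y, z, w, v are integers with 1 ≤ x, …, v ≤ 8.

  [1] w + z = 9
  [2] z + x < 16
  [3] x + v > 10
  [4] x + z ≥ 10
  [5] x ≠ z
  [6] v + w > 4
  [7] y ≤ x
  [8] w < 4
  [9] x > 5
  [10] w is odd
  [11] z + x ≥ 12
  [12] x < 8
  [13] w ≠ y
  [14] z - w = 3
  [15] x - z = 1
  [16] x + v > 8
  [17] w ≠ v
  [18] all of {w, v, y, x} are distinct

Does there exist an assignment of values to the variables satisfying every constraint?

Setting (x, y, z, w, v) = (7, 1, 6, 3, 4) satisfies everything: constraint 1: w + z = 9; constraint 2: z + x = 13; constraint 3: x + v = 11, and the others follow.

Satisfiable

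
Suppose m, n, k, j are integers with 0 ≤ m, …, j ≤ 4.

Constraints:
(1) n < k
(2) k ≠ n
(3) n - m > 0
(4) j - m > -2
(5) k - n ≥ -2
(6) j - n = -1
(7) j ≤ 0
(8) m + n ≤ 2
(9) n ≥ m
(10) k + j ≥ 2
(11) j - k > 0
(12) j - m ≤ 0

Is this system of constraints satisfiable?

Unsatisfiable

Constraints 1, 3, 11, and 12 give n < k, k < j, j ≤ m, m < n. Chaining: n < k < j ≤ m < n, which forces n < n — impossible.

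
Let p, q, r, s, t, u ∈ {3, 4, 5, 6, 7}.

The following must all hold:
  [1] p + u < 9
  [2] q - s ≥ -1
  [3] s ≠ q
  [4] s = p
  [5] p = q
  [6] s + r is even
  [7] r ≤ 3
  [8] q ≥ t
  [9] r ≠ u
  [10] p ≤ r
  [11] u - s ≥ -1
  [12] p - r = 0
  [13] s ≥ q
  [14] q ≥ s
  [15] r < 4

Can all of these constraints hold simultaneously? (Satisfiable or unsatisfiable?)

From constraints 4 and 5, s = p = q, so s = q. But constraint 3 says s ≠ q. Contradiction.

Unsatisfiable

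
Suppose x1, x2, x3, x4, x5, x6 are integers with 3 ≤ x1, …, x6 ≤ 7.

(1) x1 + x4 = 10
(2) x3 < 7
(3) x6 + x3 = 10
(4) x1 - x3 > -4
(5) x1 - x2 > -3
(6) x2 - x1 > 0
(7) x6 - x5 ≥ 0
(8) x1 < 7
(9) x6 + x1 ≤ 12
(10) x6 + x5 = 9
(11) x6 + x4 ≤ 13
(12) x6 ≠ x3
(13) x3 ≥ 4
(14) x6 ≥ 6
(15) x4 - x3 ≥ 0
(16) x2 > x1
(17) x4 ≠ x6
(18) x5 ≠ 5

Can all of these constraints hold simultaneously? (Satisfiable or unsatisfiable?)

Setting (x1, x2, x3, x4, x5, x6) = (3, 4, 4, 7, 3, 6) satisfies everything: constraint 1: x1 + x4 = 10; constraint 3: x6 + x3 = 10, and the others follow.

Satisfiable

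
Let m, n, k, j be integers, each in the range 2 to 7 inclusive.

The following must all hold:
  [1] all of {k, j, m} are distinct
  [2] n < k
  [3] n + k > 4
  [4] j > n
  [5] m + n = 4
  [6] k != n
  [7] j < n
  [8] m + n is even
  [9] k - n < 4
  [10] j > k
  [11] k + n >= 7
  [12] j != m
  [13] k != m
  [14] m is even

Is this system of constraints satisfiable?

Unsatisfiable

Constraints 2, 7, and 10 give n < k, k < j, j < n. Chaining: n < k < j < n, which forces n < n — impossible.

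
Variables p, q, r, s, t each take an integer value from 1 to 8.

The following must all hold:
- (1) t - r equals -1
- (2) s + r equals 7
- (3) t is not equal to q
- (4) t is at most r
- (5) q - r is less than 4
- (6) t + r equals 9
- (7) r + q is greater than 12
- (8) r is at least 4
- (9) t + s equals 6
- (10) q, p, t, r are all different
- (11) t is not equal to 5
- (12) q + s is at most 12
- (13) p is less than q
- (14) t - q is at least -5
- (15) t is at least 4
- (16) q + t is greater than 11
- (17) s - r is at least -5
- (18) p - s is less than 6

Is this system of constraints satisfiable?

Satisfiable

Take p = 6, q = 8, r = 5, s = 2, t = 4. Then constraint 1: t - r = -1; constraint 2: s + r = 7; constraint 5: q - r = 3, and every other listed constraint is also met.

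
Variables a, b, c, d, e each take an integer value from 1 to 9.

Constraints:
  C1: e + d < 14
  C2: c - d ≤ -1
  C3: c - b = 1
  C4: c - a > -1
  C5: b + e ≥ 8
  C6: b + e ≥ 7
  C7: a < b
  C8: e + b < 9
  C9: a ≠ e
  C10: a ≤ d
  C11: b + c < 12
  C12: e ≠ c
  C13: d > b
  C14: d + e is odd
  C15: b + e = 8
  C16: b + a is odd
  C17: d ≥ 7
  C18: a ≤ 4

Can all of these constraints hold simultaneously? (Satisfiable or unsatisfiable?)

Satisfiable

Try a = 3, b = 4, c = 5, d = 9, e = 4.
Check constraint 1: e + d = 13; constraint 2: c - d = -4; constraint 3: c - b = 1. The remaining constraints are straightforward to verify.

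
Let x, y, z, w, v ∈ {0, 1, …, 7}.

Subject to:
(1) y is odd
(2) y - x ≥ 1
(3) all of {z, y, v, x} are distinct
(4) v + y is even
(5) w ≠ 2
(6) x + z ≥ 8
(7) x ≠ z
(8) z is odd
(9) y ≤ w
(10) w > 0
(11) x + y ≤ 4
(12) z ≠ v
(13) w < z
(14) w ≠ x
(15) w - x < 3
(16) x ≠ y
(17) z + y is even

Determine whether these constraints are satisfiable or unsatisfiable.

Satisfiable

The assignment x = 1, y = 3, z = 7, w = 3, v = 5 works:
  constraint 2 holds since y - x = 2.
  constraint 6 holds since x + z = 8.
  constraint 11 holds since x + y = 4.
The rest check out directly.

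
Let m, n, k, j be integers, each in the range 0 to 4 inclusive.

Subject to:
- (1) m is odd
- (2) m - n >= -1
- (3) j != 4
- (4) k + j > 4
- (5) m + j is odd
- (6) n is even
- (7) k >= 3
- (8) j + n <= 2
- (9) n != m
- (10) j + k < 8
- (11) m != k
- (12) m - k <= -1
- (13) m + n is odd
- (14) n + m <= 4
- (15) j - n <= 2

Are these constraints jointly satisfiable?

Satisfiable

Try m = 1, n = 0, k = 4, j = 2.
Check constraint 2: m - n = 1; constraint 4: k + j = 6. The remaining constraints are straightforward to verify.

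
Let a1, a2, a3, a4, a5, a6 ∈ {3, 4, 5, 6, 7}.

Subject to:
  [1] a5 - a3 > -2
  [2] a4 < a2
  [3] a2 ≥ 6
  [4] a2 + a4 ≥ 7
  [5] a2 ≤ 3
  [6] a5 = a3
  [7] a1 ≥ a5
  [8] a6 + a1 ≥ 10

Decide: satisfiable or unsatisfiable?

Unsatisfiable

From constraint 3: a2 ≥ 6. From constraint 5: a2 ≤ 3. But 3 < 6, so no value of a2 works.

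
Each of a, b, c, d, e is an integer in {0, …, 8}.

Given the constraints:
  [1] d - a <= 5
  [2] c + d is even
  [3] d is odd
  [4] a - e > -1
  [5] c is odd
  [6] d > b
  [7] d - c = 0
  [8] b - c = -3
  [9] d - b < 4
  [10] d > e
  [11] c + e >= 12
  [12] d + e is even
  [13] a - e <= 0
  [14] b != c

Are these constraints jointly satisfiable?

One satisfying assignment is a = 5, b = 4, c = 7, d = 7, e = 5.
For the less obvious constraints — constraint 1: d - a = 2; constraint 4: a - e = 0 — and the others hold by inspection.

Satisfiable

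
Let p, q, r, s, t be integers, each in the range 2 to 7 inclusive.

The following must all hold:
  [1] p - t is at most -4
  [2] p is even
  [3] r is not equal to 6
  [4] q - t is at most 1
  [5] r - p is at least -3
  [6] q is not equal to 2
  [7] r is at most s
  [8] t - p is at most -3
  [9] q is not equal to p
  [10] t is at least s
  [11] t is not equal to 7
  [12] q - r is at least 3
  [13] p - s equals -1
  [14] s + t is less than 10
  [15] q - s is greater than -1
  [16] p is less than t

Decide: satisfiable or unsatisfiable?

Constraints 4, 5, 8, and 12 give q − r ≥ 3, r − p ≥ -3, p − t ≥ 3, t − q ≥ -1.
Adding all 4 inequalities: the left sides telescope to 0, and the right sides sum to 3 + (-3) + 3 + (-1) = 2. So 0 ≥ 2, which is false.

Unsatisfiable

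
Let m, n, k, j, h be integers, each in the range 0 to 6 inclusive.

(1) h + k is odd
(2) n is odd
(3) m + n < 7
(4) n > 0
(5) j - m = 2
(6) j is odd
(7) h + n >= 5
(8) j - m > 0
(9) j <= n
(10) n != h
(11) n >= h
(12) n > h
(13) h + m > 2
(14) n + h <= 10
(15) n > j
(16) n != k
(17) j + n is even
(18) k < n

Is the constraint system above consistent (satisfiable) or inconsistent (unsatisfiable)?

Satisfiable

Setting (m, n, k, j, h) = (1, 5, 2, 3, 3) satisfies everything: constraint 3: m + n = 6; constraint 5: j - m = 2, and the others follow.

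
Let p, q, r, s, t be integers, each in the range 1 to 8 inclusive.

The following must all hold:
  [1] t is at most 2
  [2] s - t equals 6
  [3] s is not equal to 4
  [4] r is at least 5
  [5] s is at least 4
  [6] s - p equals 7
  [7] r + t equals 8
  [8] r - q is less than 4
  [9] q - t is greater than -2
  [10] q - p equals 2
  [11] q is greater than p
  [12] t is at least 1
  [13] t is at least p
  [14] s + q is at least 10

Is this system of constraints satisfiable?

Satisfiable

Try p = 1, q = 3, r = 6, s = 8, t = 2.
Check constraint 2: s - t = 6; constraint 6: s - p = 7. The remaining constraints are straightforward to verify.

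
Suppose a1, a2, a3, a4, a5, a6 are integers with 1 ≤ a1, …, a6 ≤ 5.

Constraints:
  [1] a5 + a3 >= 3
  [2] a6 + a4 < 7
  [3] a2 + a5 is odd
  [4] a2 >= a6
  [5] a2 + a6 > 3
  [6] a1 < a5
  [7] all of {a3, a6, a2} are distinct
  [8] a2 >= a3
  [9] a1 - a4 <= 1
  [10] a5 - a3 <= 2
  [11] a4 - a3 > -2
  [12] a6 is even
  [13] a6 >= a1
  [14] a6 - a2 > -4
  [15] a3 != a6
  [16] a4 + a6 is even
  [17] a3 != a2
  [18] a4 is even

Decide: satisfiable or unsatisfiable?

Try a1 = 1, a2 = 4, a3 = 3, a4 = 2, a5 = 3, a6 = 2.
Check constraint 1: a5 + a3 = 6; constraint 2: a6 + a4 = 4; constraint 5: a2 + a6 = 6. The remaining constraints are straightforward to verify.

Satisfiable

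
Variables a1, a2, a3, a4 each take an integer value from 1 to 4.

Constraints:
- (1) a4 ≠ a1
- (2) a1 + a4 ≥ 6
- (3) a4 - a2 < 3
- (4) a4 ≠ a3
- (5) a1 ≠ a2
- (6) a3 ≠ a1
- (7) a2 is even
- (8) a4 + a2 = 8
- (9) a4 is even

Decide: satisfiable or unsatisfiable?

Try a1 = 3, a2 = 4, a3 = 1, a4 = 4.
Check constraint 2: a1 + a4 = 7; constraint 3: a4 - a2 = 0. The remaining constraints are straightforward to verify.

Satisfiable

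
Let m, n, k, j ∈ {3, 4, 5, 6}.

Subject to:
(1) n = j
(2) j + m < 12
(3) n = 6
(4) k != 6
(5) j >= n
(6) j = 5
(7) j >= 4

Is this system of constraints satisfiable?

Constraint 3 fixes n = 6 and constraint 6 fixes j = 5, but constraint 1 requires n = j. Since 6 ≠ 5, contradiction.

Unsatisfiable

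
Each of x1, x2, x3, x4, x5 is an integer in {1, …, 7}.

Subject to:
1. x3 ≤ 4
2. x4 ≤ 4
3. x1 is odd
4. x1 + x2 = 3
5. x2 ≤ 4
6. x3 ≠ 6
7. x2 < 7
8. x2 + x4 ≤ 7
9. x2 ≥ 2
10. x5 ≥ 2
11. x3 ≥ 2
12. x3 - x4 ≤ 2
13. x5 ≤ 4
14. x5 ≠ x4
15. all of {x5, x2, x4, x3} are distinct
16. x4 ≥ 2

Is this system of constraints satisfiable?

Constraints 1, 2, 5, 9, 10, 11, 13, and 16 confine each of x5, x2, x4, x3 to the 3 values {2, …, 4}.
Constraint 15 requires all 4 of them to be distinct, but only 3 values are available — impossible by the pigeonhole principle.

Unsatisfiable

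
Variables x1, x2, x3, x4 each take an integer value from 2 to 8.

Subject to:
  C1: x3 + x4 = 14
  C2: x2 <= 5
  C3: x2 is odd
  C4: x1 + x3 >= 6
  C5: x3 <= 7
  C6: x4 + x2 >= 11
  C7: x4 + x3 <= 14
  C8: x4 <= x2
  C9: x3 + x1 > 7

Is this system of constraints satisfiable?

Unsatisfiable

From constraint 5: x3 ≤ 7. From constraints 2 and 8: x4 ≤ x2 ≤ 5. Hence x3 + x4 ≤ 12. But constraint 1 requires x3 + x4 = 14, and 14 > 12. Contradiction.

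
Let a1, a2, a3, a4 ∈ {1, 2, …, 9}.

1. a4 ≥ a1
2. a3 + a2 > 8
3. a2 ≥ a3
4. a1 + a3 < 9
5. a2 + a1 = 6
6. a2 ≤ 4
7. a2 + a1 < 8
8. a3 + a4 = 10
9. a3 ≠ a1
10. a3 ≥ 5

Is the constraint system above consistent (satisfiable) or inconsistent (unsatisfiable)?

From constraints 3 and 10: a2 ≥ a3 and a3 ≥ 5, so a2 ≥ 5. From constraint 6: a2 ≤ 4. But 4 < 5, so no value of a2 works.

Unsatisfiable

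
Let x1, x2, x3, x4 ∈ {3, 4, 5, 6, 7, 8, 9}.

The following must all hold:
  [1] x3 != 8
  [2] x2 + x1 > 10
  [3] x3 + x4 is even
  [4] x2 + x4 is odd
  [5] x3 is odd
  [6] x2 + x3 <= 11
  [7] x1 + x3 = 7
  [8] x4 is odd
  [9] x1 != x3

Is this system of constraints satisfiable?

Satisfiable

Setting (x1, x2, x3, x4) = (4, 8, 3, 3) satisfies everything: constraint 2: x2 + x1 = 12; constraint 6: x2 + x3 = 11; constraint 7: x1 + x3 = 7, and the others follow.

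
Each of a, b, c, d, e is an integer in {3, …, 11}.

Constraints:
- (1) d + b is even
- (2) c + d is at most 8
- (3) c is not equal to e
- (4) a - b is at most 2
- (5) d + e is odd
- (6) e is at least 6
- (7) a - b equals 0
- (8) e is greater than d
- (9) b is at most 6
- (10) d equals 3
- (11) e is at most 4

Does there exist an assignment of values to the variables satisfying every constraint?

From constraint 6: e ≥ 6. From constraint 11: e ≤ 4. But 4 < 6, so no value of e works.

Unsatisfiable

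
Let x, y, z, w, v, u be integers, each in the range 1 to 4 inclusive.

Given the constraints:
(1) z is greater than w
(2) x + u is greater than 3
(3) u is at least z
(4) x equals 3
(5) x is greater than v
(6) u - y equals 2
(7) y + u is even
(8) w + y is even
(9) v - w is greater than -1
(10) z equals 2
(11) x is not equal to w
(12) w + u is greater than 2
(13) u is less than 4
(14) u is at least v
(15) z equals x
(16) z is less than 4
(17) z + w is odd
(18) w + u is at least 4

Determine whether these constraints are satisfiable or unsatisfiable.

Unsatisfiable

Constraint 10 fixes z = 2 and constraint 4 fixes x = 3, but constraint 15 requires z = x. Since 2 ≠ 3, contradiction.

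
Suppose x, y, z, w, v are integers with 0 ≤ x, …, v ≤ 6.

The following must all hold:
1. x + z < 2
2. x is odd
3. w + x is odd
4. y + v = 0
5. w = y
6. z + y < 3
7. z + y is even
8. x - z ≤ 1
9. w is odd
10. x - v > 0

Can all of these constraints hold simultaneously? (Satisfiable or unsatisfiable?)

Constraint 9 makes w odd and constraint 2 makes x odd, so w + x must be even. Constraint 3 says w + x is odd — contradiction.

Unsatisfiable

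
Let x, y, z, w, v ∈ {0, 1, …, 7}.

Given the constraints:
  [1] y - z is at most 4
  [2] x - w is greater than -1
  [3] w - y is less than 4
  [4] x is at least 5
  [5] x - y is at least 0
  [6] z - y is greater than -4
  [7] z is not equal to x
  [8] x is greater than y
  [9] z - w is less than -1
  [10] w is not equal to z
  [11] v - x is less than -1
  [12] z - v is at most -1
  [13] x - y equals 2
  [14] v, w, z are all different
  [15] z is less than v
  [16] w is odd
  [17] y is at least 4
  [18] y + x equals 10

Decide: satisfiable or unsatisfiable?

Satisfiable

Try x = 6, y = 4, z = 1, w = 5, v = 2.
Check constraint 1: y - z = 3; constraint 2: x - w = 1. The remaining constraints are straightforward to verify.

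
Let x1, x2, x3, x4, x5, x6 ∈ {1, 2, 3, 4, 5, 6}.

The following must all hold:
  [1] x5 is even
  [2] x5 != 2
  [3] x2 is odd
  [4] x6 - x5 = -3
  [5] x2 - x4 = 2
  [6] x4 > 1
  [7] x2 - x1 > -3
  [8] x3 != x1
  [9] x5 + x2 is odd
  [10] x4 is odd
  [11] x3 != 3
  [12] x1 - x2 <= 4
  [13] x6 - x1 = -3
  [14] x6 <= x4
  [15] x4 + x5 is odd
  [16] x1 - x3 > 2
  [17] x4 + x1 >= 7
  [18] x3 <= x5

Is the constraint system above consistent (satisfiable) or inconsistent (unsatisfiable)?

Satisfiable

Take x1 = 6, x2 = 5, x3 = 1, x4 = 3, x5 = 6, x6 = 3. Then constraint 4: x6 - x5 = -3; constraint 5: x2 - x4 = 2, and every other listed constraint is also met.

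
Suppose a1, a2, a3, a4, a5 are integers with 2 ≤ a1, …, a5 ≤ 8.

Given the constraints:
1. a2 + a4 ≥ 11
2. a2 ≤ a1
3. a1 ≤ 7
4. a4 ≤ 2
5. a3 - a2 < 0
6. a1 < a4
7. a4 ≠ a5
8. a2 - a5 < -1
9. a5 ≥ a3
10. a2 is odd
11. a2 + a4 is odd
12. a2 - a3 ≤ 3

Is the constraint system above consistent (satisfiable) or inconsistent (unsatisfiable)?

From constraints 2 and 3: a2 ≤ a1 ≤ 7. From constraint 4: a4 ≤ 2. Hence a2 + a4 ≤ 9. But constraint 1 requires a2 + a4 ≥ 11, and 11 > 9. Contradiction.

Unsatisfiable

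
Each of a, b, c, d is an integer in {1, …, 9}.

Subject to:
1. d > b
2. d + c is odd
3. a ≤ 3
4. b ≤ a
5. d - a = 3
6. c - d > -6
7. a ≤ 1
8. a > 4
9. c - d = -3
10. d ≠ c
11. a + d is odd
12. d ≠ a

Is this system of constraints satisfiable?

From constraint 8: a ≥ 5. From constraint 3: a ≤ 3. But 3 < 5, so no value of a works.

Unsatisfiable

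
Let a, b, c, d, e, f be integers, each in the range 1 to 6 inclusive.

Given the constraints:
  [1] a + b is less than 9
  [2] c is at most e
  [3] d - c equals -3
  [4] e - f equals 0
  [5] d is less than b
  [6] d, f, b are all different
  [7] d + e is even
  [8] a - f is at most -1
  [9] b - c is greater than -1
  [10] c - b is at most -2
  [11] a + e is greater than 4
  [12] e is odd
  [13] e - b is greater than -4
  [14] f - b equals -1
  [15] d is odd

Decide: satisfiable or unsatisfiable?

The assignment a = 1, b = 6, c = 4, d = 1, e = 5, f = 5 works:
  constraint 1 holds since a + b = 7.
  constraint 3 holds since d - c = -3.
The rest check out directly.

Satisfiable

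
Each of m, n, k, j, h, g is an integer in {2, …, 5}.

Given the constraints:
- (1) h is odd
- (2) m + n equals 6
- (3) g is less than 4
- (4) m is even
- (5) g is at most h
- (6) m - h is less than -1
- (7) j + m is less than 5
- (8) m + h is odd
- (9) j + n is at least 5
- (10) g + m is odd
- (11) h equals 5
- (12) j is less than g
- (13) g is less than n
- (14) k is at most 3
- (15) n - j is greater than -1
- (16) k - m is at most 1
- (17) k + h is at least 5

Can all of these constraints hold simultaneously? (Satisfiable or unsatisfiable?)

Setting (m, n, k, j, h, g) = (2, 4, 2, 2, 5, 3) satisfies everything: constraint 2: m + n = 6; constraint 6: m - h = -3; constraint 7: j + m = 4, and the others follow.

Satisfiable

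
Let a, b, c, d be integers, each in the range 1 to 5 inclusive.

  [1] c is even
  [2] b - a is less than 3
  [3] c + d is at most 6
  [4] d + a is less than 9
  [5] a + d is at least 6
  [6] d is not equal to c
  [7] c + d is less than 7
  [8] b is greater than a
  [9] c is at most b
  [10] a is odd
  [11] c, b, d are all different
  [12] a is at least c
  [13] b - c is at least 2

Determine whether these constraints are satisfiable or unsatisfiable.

Take a = 3, b = 5, c = 2, d = 3. Then constraint 2: b - a = 2; constraint 3: c + d = 5, and every other listed constraint is also met.

Satisfiable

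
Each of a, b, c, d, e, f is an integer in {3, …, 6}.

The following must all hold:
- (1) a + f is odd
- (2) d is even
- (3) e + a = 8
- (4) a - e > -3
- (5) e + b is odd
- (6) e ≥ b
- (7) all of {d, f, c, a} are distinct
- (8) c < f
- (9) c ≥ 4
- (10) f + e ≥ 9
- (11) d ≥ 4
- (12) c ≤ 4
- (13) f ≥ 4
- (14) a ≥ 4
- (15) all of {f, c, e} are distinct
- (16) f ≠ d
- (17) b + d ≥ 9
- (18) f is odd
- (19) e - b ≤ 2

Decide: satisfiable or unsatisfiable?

Constraints 9, 11, 13, and 14 confine each of d, f, c, a to the 3 values {4, …, 6} (the domain already gives each ≤ 6).
Constraint 7 requires all 4 of them to be distinct, but only 3 values are available — impossible by the pigeonhole principle.

Unsatisfiable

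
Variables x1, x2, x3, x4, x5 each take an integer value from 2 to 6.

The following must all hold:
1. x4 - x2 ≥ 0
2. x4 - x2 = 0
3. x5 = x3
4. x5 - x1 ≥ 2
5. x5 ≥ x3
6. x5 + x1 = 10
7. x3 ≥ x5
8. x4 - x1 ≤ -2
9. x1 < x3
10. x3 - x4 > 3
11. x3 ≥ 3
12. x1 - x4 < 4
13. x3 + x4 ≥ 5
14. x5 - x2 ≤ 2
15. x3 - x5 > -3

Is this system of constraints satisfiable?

Constraints 1, 4, 8, and 14 give x1 − x4 ≥ 2, x4 − x2 ≥ 0, x2 − x5 ≥ -2, x5 − x1 ≥ 2.
Adding all 4 inequalities: the left sides telescope to 0, and the right sides sum to 2 + 0 + (-2) + 2 = 2. So 0 ≥ 2, which is false.

Unsatisfiable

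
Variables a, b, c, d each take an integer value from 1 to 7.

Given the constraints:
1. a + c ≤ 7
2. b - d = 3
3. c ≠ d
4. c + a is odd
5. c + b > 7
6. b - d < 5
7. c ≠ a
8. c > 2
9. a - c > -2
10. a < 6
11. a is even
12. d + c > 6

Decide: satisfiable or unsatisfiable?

Satisfiable

One satisfying assignment is a = 4, b = 7, c = 3, d = 4.
For the less obvious constraints — constraint 1: a + c = 7; constraint 2: b - d = 3 — and the others hold by inspection.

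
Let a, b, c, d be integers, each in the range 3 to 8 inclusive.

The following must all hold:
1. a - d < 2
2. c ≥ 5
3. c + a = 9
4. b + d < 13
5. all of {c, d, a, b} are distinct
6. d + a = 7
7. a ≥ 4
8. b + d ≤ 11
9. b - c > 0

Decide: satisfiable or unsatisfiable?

Satisfiable

One satisfying assignment is a = 4, b = 8, c = 5, d = 3.
For the less obvious constraints — constraint 1: a - d = 1; constraint 3: c + a = 9 — and the others hold by inspection.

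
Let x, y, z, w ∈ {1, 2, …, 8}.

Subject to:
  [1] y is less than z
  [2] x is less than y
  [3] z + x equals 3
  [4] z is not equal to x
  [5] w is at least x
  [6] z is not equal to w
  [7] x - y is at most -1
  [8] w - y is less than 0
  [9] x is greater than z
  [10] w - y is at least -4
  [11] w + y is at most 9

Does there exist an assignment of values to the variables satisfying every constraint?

Constraints 1, 5, 8, and 9 give w < y, y < z, z < x, x ≤ w. Chaining: w < y < z < x ≤ w, which forces w < w — impossible.

Unsatisfiable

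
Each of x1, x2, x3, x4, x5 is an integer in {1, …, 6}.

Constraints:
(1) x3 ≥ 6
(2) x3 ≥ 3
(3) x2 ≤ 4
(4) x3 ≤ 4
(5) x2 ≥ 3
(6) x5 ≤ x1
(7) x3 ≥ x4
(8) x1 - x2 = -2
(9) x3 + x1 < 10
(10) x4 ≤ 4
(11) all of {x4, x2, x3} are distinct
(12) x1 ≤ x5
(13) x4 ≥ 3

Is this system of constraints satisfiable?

Unsatisfiable

Constraints 2, 3, 4, 5, 10, and 13 confine each of x4, x2, x3 to the 2 values {3, 4}.
Constraint 11 requires all 3 of them to be distinct, but only 2 values are available — impossible by the pigeonhole principle.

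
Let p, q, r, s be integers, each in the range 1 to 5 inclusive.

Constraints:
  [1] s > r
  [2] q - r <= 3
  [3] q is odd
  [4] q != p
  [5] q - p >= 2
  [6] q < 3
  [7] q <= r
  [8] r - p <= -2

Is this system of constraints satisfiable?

Unsatisfiable

Constraints 2, 5, and 8 give r − q ≥ -3, q − p ≥ 2, p − r ≥ 2.
Adding all 3 inequalities: the left sides telescope to 0, and the right sides sum to (-3) + 2 + 2 = 1. So 0 ≥ 1, which is false.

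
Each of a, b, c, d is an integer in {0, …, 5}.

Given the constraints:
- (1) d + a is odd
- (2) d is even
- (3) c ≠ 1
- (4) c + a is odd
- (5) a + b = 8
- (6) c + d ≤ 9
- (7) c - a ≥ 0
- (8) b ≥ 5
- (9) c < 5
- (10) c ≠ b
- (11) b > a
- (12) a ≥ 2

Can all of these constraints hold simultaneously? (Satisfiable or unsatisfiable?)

Satisfiable

Setting (a, b, c, d) = (3, 5, 4, 4) satisfies everything: constraint 5: a + b = 8; constraint 6: c + d = 8, and the others follow.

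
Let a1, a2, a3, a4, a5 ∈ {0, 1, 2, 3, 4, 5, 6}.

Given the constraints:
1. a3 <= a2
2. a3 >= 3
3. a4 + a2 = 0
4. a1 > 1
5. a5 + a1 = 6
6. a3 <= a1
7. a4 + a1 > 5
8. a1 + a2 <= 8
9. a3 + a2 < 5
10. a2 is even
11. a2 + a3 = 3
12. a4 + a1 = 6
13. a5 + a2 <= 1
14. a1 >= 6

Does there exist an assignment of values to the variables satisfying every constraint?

Unsatisfiable

From constraint 14: a1 ≥ 6. From constraints 1 and 2: a2 ≥ a3 ≥ 3. Hence a1 + a2 ≥ 9. But constraint 8 requires a1 + a2 ≤ 8, and 8 < 9. Contradiction.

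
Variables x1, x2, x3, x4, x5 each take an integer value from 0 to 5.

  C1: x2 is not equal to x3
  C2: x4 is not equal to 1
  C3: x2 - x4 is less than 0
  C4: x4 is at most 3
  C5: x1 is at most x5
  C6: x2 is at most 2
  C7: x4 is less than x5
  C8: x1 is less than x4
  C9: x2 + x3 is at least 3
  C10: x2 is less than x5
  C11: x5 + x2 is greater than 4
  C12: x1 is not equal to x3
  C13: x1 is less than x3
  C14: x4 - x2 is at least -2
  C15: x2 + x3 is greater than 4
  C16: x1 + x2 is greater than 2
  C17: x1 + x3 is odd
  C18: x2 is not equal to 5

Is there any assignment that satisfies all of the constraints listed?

Take x1 = 1, x2 = 2, x3 = 4, x4 = 3, x5 = 4. Then constraint 3: x2 - x4 = -1; constraint 9: x2 + x3 = 6, and every other listed constraint is also met.

Satisfiable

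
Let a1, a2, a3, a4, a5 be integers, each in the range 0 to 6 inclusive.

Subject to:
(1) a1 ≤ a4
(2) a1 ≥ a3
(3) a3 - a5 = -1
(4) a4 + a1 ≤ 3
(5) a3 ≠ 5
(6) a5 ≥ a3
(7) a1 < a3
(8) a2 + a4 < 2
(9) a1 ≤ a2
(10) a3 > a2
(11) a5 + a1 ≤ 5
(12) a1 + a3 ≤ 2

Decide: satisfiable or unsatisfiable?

Constraints 2, 9, and 10 give a2 < a3, a3 ≤ a1, a1 ≤ a2. Chaining: a2 < a3 ≤ a1 ≤ a2, which forces a2 < a2 — impossible.

Unsatisfiable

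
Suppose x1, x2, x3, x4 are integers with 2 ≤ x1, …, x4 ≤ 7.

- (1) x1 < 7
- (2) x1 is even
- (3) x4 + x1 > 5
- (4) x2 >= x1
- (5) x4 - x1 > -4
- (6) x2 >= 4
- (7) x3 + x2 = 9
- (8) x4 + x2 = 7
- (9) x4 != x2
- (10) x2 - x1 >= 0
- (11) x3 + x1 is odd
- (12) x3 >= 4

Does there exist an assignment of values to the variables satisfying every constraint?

Setting (x1, x2, x3, x4) = (4, 4, 5, 3) satisfies everything: constraint 3: x4 + x1 = 7; constraint 5: x4 - x1 = -1; constraint 7: x3 + x2 = 9, and the others follow.

Satisfiable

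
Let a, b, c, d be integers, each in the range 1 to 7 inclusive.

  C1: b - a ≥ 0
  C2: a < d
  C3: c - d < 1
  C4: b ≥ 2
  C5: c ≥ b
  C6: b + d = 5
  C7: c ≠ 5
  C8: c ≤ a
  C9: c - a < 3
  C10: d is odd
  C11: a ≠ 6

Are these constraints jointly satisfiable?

Satisfiable

Setting (a, b, c, d) = (2, 2, 2, 3) satisfies everything: constraint 1: b - a = 0; constraint 3: c - d = -1; constraint 6: b + d = 5, and the others follow.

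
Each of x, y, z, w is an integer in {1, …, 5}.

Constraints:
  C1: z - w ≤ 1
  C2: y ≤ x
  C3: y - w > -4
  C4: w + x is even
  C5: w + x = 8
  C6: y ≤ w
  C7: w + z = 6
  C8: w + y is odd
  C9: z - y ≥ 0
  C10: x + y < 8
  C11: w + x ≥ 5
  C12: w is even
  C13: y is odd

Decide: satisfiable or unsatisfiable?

Satisfiable

Try x = 4, y = 1, z = 2, w = 4.
Check constraint 1: z - w = -2; constraint 3: y - w = -3; constraint 5: w + x = 8. The remaining constraints are straightforward to verify.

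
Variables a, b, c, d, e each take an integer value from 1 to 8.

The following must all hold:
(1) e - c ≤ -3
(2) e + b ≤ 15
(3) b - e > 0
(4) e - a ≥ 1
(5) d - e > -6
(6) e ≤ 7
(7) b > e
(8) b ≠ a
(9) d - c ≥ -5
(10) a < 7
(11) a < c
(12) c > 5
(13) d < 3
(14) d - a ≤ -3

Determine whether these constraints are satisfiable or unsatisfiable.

Unsatisfiable

Constraints 1, 4, 9, and 14 give a − d ≥ 3, d − c ≥ -5, c − e ≥ 3, e − a ≥ 1.
Adding all 4 inequalities: the left sides telescope to 0, and the right sides sum to 3 + (-5) + 3 + 1 = 2. So 0 ≥ 2, which is false.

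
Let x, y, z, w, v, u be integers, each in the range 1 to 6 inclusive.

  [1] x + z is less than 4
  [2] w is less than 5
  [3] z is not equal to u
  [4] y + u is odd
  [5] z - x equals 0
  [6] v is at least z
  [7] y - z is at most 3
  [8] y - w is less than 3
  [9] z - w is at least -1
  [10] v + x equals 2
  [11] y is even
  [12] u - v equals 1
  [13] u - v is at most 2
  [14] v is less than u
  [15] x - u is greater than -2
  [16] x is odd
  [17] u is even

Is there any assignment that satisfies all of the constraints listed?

Constraint 11 makes y even and constraint 17 makes u even, so y + u must be even. Constraint 4 says y + u is odd — contradiction.

Unsatisfiable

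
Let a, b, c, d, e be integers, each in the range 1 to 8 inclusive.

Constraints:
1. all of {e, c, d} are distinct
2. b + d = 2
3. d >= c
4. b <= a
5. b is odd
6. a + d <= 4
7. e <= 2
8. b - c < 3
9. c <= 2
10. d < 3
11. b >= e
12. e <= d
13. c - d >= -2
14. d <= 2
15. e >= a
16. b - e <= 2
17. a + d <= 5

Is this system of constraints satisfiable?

Unsatisfiable

Constraints 7, 9, and 14 confine each of e, c, d to the 2 values {1, 2} (the domain already gives each ≥ 1).
Constraint 1 requires all 3 of them to be distinct, but only 2 values are available — impossible by the pigeonhole principle.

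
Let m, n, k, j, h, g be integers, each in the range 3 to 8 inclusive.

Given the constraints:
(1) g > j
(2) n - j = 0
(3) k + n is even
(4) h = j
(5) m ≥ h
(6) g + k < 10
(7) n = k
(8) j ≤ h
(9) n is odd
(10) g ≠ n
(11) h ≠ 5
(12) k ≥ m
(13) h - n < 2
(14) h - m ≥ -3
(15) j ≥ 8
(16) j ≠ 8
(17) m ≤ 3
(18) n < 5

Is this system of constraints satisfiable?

Unsatisfiable

From constraints 8 and 15: h ≥ j and j ≥ 8, so h ≥ 8. From constraints 5 and 17: h ≤ m and m ≤ 3, so h ≤ 3. But 3 < 8, so no value of h works.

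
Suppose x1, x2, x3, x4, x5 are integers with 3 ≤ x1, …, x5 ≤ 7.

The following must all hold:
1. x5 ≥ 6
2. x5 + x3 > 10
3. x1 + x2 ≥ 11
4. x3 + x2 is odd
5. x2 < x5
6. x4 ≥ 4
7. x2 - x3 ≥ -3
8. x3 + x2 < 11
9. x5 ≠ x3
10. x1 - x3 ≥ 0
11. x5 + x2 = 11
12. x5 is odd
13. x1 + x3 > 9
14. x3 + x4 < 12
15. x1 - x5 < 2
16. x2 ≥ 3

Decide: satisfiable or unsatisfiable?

Take x1 = 7, x2 = 4, x3 = 5, x4 = 6, x5 = 7. Then constraint 2: x5 + x3 = 12; constraint 3: x1 + x2 = 11, and every other listed constraint is also met.

Satisfiable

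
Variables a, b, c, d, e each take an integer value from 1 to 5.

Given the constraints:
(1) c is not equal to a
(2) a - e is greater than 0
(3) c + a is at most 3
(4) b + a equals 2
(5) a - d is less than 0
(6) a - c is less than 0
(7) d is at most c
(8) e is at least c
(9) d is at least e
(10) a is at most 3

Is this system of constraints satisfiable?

Constraints 2, 5, 7, and 8 give d ≤ c, c ≤ e, e < a, a < d. Chaining: d ≤ c ≤ e < a < d, which forces d < d — impossible.

Unsatisfiable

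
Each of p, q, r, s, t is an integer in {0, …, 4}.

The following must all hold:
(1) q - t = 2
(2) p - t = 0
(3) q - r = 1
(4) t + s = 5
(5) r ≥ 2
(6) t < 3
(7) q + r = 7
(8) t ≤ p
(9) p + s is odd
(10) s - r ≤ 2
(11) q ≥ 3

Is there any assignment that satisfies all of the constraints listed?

One satisfying assignment is p = 2, q = 4, r = 3, s = 3, t = 2.
For the less obvious constraints — constraint 1: q - t = 2; constraint 2: p - t = 0 — and the others hold by inspection.

Satisfiable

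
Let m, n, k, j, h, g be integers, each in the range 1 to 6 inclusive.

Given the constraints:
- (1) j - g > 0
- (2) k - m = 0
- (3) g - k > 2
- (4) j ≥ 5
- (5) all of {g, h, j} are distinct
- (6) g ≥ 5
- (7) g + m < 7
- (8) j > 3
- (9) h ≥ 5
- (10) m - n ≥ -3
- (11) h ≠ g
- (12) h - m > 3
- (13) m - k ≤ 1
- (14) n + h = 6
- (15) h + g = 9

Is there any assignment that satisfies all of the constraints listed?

Constraints 4, 6, and 9 confine each of g, h, j to the 2 values {5, 6} (the domain already gives each ≤ 6).
Constraint 5 requires all 3 of them to be distinct, but only 2 values are available — impossible by the pigeonhole principle.

Unsatisfiable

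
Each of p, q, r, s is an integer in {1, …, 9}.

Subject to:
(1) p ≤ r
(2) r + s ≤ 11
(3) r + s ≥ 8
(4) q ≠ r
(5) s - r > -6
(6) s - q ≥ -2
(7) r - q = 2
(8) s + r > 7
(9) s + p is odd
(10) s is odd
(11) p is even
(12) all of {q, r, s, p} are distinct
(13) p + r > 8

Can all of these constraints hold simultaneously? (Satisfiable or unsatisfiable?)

Take p = 2, q = 5, r = 7, s = 3. Then constraint 2: r + s = 10; constraint 3: r + s = 10; constraint 5: s - r = -4, and every other listed constraint is also met.

Satisfiable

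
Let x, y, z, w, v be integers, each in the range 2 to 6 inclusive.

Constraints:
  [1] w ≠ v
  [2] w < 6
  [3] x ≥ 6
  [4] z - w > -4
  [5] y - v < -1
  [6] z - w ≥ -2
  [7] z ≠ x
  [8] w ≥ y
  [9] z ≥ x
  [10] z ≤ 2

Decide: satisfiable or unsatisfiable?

Unsatisfiable

From constraint 3: x ≥ 6. From constraints 9 and 10: x ≤ z and z ≤ 2, so x ≤ 2. But 2 < 6, so no value of x works.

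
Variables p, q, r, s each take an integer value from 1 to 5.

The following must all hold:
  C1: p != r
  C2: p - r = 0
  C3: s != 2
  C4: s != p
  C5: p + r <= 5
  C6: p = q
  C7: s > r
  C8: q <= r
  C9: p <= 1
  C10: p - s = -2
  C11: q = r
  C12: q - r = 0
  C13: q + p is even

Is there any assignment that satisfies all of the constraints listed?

From constraints 6 and 11, p = q = r, so p = r. But constraint 1 says p ≠ r. Contradiction.

Unsatisfiable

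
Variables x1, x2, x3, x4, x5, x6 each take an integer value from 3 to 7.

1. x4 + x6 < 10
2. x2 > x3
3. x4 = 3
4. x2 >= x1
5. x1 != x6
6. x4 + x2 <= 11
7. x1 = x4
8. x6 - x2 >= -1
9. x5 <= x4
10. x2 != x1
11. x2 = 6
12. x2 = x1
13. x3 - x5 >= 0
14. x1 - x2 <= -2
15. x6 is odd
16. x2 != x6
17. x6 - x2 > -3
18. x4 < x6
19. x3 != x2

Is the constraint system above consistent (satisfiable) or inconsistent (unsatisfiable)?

Constraint 11 fixes x2 = 6 and constraint 3 fixes x4 = 3. Constraints 7 and 12 give x2 = x1 = x4, so x2 = x4. But 6 ≠ 3 — contradiction.

Unsatisfiable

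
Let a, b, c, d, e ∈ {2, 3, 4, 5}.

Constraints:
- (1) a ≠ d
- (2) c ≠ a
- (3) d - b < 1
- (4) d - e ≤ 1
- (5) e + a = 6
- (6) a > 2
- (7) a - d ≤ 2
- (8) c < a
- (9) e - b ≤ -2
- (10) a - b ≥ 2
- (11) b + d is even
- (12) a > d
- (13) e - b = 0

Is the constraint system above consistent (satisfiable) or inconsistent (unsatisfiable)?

Constraints 4, 7, 9, and 10 give e − d ≥ -1, d − a ≥ -2, a − b ≥ 2, b − e ≥ 2.
Adding all 4 inequalities: the left sides telescope to 0, and the right sides sum to (-1) + (-2) + 2 + 2 = 1. So 0 ≥ 1, which is false.

Unsatisfiable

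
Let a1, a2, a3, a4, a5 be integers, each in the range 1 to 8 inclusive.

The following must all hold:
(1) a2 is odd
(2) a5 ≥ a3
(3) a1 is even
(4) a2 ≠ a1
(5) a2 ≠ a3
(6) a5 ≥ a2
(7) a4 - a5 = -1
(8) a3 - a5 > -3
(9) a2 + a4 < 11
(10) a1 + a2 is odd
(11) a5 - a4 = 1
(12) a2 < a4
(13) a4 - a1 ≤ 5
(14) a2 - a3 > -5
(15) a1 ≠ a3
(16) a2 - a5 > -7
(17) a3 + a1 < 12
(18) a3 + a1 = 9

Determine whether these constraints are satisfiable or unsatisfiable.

Satisfiable

Take a1 = 2, a2 = 3, a3 = 7, a4 = 6, a5 = 7. Then constraint 7: a4 - a5 = -1; constraint 8: a3 - a5 = 0; constraint 9: a2 + a4 = 9, and every other listed constraint is also met.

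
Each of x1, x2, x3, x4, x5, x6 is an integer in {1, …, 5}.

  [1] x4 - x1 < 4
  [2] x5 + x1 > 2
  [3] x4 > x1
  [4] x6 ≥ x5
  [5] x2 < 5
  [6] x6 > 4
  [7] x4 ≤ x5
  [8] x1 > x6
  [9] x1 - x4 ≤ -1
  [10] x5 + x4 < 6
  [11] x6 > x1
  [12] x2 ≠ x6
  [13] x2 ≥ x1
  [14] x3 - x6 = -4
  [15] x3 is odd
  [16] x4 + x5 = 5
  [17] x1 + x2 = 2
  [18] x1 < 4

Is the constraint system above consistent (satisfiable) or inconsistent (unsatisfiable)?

Constraints 4, 7, 8, and 9 give x6 < x1, x1 < x4, x4 ≤ x5, x5 ≤ x6. Chaining: x6 < x1 < x4 ≤ x5 ≤ x6, which forces x6 < x6 — impossible.

Unsatisfiable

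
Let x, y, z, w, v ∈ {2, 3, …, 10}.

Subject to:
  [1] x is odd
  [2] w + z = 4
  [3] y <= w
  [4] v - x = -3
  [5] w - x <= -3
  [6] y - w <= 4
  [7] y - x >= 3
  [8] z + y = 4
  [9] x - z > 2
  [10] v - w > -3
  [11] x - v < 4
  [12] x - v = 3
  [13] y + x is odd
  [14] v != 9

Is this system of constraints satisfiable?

Unsatisfiable

Constraints 5, 6, and 7 give x − w ≥ 3, w − y ≥ -4, y − x ≥ 3.
Adding all 3 inequalities: the left sides telescope to 0, and the right sides sum to 3 + (-4) + 3 = 2. So 0 ≥ 2, which is false.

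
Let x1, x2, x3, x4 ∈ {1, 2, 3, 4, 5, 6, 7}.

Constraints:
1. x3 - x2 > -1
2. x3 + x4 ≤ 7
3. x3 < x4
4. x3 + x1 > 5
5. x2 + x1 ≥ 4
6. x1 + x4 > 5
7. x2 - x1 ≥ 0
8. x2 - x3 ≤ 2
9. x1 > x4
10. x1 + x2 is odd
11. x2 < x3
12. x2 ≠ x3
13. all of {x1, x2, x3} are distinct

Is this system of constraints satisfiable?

Constraints 3, 7, 9, and 11 give x3 < x4, x4 < x1, x1 ≤ x2, x2 < x3. Chaining: x3 < x4 < x1 ≤ x2 < x3, which forces x3 < x3 — impossible.

Unsatisfiable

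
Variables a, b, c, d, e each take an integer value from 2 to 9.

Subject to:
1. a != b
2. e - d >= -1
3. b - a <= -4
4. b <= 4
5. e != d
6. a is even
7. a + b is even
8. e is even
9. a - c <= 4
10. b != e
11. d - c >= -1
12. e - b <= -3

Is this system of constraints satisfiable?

Constraints 2, 3, 9, 11, and 12 give a − b ≥ 4, b − e ≥ 3, e − d ≥ -1, d − c ≥ -1, c − a ≥ -4.
Adding all 5 inequalities: the left sides telescope to 0, and the right sides sum to 4 + 3 + (-1) + (-1) + (-4) = 1. So 0 ≥ 1, which is false.

Unsatisfiable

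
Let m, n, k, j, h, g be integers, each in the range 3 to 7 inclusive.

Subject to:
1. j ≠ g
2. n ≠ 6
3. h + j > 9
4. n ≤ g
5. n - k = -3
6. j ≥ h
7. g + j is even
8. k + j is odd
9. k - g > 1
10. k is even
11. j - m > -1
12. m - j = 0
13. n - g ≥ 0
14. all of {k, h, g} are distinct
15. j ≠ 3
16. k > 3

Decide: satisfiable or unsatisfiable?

Satisfiable

Setting (m, n, k, j, h, g) = (7, 3, 6, 7, 4, 3) satisfies everything: constraint 3: h + j = 11; constraint 5: n - k = -3, and the others follow.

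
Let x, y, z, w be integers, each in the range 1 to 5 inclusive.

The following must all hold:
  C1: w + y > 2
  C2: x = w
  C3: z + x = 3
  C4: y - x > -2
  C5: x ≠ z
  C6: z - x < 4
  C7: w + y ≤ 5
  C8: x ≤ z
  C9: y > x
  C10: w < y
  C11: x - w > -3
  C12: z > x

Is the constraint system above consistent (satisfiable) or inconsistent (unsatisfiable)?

Satisfiable

The assignment x = 1, y = 2, z = 2, w = 1 works:
  constraint 1 holds since w + y = 3.
  constraint 3 holds since z + x = 3.
The rest check out directly.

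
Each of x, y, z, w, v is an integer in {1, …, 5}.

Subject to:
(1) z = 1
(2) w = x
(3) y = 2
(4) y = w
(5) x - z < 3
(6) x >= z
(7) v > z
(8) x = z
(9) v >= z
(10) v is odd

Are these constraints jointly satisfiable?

Unsatisfiable

Constraint 3 fixes y = 2 and constraint 1 fixes z = 1. Constraints 2, 4, and 8 give y = w = x = z, so y = z. But 2 ≠ 1 — contradiction.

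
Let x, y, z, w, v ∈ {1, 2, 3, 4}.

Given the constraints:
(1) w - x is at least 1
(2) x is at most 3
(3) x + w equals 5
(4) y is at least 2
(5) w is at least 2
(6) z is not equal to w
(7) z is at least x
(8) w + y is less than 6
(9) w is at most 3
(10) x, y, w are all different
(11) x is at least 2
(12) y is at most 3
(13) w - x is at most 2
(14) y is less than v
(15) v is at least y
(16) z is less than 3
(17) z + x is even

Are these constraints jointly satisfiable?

Unsatisfiable

Constraints 2, 4, 5, 9, 11, and 12 confine each of x, y, w to the 2 values {2, 3}.
Constraint 10 requires all 3 of them to be distinct, but only 2 values are available — impossible by the pigeonhole principle.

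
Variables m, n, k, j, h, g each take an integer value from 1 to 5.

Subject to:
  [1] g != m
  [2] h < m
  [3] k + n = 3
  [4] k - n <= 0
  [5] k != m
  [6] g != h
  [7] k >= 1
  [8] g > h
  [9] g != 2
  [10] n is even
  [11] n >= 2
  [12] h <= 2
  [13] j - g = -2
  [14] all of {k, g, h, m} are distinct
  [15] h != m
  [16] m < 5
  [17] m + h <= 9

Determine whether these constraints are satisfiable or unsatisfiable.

Setting (m, n, k, j, h, g) = (4, 2, 1, 1, 2, 3) satisfies everything: constraint 3: k + n = 3; constraint 4: k - n = -1; constraint 13: j - g = -2, and the others follow.

Satisfiable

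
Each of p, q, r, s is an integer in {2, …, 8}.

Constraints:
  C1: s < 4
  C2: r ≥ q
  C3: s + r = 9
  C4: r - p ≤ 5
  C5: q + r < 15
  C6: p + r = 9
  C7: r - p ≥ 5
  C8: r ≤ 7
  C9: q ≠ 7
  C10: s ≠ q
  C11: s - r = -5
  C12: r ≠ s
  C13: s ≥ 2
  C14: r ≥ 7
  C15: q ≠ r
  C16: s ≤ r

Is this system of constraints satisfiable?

Take p = 2, q = 5, r = 7, s = 2. Then constraint 3: s + r = 9; constraint 4: r - p = 5, and every other listed constraint is also met.

Satisfiable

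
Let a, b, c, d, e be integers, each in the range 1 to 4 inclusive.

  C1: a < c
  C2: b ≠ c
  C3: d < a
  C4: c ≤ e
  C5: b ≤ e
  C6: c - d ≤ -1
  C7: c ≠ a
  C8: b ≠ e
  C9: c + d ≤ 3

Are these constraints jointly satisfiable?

Unsatisfiable

Constraints 1, 3, and 6 give d < a, a < c, c < d. Chaining: d < a < c < d, which forces d < d — impossible.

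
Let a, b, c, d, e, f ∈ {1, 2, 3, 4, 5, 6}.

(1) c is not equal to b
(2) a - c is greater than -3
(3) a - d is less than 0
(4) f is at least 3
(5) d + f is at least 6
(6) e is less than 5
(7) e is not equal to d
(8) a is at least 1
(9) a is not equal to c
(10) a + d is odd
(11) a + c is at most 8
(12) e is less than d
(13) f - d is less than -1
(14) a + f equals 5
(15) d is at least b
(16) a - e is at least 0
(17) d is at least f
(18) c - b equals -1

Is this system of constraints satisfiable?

The assignment a = 2, b = 5, c = 4, d = 5, e = 1, f = 3 works:
  constraint 2 holds since a - c = -2.
  constraint 3 holds since a - d = -3.
The rest check out directly.

Satisfiable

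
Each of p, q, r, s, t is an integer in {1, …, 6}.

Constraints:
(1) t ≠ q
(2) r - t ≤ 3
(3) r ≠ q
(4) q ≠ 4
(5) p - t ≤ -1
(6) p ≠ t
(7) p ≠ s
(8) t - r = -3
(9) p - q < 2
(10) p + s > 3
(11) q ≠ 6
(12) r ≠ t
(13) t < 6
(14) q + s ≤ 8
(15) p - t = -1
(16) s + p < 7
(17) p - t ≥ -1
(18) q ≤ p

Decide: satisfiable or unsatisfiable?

Satisfiable

The assignment p = 1, q = 1, r = 5, s = 5, t = 2 works:
  constraint 2 holds since r - t = 3.
  constraint 5 holds since p - t = -1.
  constraint 8 holds since t - r = -3.
The rest check out directly.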